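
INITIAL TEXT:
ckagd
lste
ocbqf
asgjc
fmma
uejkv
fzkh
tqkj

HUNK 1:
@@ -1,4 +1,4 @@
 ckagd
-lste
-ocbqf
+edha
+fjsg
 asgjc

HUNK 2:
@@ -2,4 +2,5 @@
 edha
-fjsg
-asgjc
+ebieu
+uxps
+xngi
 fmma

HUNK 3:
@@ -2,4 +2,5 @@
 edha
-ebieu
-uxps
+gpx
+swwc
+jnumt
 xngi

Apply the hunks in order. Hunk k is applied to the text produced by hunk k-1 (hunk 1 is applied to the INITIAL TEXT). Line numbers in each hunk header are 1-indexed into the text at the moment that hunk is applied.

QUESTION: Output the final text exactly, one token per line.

Answer: ckagd
edha
gpx
swwc
jnumt
xngi
fmma
uejkv
fzkh
tqkj

Derivation:
Hunk 1: at line 1 remove [lste,ocbqf] add [edha,fjsg] -> 8 lines: ckagd edha fjsg asgjc fmma uejkv fzkh tqkj
Hunk 2: at line 2 remove [fjsg,asgjc] add [ebieu,uxps,xngi] -> 9 lines: ckagd edha ebieu uxps xngi fmma uejkv fzkh tqkj
Hunk 3: at line 2 remove [ebieu,uxps] add [gpx,swwc,jnumt] -> 10 lines: ckagd edha gpx swwc jnumt xngi fmma uejkv fzkh tqkj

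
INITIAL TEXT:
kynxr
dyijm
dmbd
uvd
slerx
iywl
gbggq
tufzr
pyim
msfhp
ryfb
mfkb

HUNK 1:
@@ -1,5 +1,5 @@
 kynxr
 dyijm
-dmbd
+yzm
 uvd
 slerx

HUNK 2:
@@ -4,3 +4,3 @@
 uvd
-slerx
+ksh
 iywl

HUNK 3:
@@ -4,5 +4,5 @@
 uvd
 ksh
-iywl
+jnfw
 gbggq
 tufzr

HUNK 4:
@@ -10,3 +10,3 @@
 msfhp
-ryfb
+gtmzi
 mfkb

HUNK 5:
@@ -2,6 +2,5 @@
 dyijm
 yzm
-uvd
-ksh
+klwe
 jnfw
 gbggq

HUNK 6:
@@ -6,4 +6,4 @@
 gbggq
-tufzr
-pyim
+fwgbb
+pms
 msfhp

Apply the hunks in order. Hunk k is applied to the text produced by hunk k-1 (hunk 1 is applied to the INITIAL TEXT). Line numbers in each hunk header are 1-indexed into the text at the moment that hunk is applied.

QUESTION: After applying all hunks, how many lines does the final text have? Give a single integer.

Hunk 1: at line 1 remove [dmbd] add [yzm] -> 12 lines: kynxr dyijm yzm uvd slerx iywl gbggq tufzr pyim msfhp ryfb mfkb
Hunk 2: at line 4 remove [slerx] add [ksh] -> 12 lines: kynxr dyijm yzm uvd ksh iywl gbggq tufzr pyim msfhp ryfb mfkb
Hunk 3: at line 4 remove [iywl] add [jnfw] -> 12 lines: kynxr dyijm yzm uvd ksh jnfw gbggq tufzr pyim msfhp ryfb mfkb
Hunk 4: at line 10 remove [ryfb] add [gtmzi] -> 12 lines: kynxr dyijm yzm uvd ksh jnfw gbggq tufzr pyim msfhp gtmzi mfkb
Hunk 5: at line 2 remove [uvd,ksh] add [klwe] -> 11 lines: kynxr dyijm yzm klwe jnfw gbggq tufzr pyim msfhp gtmzi mfkb
Hunk 6: at line 6 remove [tufzr,pyim] add [fwgbb,pms] -> 11 lines: kynxr dyijm yzm klwe jnfw gbggq fwgbb pms msfhp gtmzi mfkb
Final line count: 11

Answer: 11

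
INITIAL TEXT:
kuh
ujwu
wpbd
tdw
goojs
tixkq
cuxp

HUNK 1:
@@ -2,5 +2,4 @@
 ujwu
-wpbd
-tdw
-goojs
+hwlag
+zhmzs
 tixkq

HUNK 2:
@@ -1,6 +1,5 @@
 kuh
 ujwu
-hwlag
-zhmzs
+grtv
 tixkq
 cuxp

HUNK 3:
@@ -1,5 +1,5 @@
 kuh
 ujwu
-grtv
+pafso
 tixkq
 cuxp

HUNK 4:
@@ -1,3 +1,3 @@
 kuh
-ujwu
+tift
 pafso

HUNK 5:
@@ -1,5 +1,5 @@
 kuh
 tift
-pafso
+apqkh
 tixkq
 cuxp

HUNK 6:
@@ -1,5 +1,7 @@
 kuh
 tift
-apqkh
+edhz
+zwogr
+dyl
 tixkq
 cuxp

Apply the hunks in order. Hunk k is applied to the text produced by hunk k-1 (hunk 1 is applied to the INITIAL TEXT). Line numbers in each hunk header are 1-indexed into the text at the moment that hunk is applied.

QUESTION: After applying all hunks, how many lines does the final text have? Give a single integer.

Hunk 1: at line 2 remove [wpbd,tdw,goojs] add [hwlag,zhmzs] -> 6 lines: kuh ujwu hwlag zhmzs tixkq cuxp
Hunk 2: at line 1 remove [hwlag,zhmzs] add [grtv] -> 5 lines: kuh ujwu grtv tixkq cuxp
Hunk 3: at line 1 remove [grtv] add [pafso] -> 5 lines: kuh ujwu pafso tixkq cuxp
Hunk 4: at line 1 remove [ujwu] add [tift] -> 5 lines: kuh tift pafso tixkq cuxp
Hunk 5: at line 1 remove [pafso] add [apqkh] -> 5 lines: kuh tift apqkh tixkq cuxp
Hunk 6: at line 1 remove [apqkh] add [edhz,zwogr,dyl] -> 7 lines: kuh tift edhz zwogr dyl tixkq cuxp
Final line count: 7

Answer: 7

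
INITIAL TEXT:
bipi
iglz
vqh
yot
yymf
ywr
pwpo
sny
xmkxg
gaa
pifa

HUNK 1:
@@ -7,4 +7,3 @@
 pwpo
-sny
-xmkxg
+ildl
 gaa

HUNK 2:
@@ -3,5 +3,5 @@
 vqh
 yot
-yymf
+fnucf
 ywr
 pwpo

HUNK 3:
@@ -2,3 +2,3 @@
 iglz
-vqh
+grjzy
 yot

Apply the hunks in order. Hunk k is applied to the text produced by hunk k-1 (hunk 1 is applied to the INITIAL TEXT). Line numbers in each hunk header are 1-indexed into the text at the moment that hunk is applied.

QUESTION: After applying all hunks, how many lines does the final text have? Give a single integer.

Answer: 10

Derivation:
Hunk 1: at line 7 remove [sny,xmkxg] add [ildl] -> 10 lines: bipi iglz vqh yot yymf ywr pwpo ildl gaa pifa
Hunk 2: at line 3 remove [yymf] add [fnucf] -> 10 lines: bipi iglz vqh yot fnucf ywr pwpo ildl gaa pifa
Hunk 3: at line 2 remove [vqh] add [grjzy] -> 10 lines: bipi iglz grjzy yot fnucf ywr pwpo ildl gaa pifa
Final line count: 10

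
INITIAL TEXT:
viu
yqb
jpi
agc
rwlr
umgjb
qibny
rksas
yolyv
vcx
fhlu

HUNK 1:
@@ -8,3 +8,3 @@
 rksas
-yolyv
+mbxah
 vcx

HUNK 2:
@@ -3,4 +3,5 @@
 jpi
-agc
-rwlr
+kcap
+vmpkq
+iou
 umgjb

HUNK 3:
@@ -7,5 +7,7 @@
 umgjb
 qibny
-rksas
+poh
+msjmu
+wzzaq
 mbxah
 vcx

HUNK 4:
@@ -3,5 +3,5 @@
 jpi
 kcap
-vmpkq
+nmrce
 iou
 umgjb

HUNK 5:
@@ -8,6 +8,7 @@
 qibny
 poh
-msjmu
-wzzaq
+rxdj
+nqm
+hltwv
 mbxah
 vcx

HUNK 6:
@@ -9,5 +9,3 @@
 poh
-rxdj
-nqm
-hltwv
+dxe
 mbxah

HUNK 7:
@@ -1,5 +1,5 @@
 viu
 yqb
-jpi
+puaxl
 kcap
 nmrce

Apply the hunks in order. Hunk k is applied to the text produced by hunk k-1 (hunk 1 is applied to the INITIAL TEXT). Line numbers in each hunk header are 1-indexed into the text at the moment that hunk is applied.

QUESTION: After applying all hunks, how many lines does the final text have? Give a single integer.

Answer: 13

Derivation:
Hunk 1: at line 8 remove [yolyv] add [mbxah] -> 11 lines: viu yqb jpi agc rwlr umgjb qibny rksas mbxah vcx fhlu
Hunk 2: at line 3 remove [agc,rwlr] add [kcap,vmpkq,iou] -> 12 lines: viu yqb jpi kcap vmpkq iou umgjb qibny rksas mbxah vcx fhlu
Hunk 3: at line 7 remove [rksas] add [poh,msjmu,wzzaq] -> 14 lines: viu yqb jpi kcap vmpkq iou umgjb qibny poh msjmu wzzaq mbxah vcx fhlu
Hunk 4: at line 3 remove [vmpkq] add [nmrce] -> 14 lines: viu yqb jpi kcap nmrce iou umgjb qibny poh msjmu wzzaq mbxah vcx fhlu
Hunk 5: at line 8 remove [msjmu,wzzaq] add [rxdj,nqm,hltwv] -> 15 lines: viu yqb jpi kcap nmrce iou umgjb qibny poh rxdj nqm hltwv mbxah vcx fhlu
Hunk 6: at line 9 remove [rxdj,nqm,hltwv] add [dxe] -> 13 lines: viu yqb jpi kcap nmrce iou umgjb qibny poh dxe mbxah vcx fhlu
Hunk 7: at line 1 remove [jpi] add [puaxl] -> 13 lines: viu yqb puaxl kcap nmrce iou umgjb qibny poh dxe mbxah vcx fhlu
Final line count: 13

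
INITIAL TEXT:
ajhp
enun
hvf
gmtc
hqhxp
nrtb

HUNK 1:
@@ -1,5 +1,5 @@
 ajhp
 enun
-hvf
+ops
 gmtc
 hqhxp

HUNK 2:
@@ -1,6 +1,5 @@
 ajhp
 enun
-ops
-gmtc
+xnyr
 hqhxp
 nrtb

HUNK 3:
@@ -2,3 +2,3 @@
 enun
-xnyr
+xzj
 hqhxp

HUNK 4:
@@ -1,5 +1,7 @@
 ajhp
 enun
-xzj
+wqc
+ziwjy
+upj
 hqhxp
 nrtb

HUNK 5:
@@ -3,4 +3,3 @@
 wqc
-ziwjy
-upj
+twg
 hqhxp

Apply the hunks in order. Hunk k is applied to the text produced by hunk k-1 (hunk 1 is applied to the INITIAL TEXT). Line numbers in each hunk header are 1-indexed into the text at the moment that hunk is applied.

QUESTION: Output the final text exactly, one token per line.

Hunk 1: at line 1 remove [hvf] add [ops] -> 6 lines: ajhp enun ops gmtc hqhxp nrtb
Hunk 2: at line 1 remove [ops,gmtc] add [xnyr] -> 5 lines: ajhp enun xnyr hqhxp nrtb
Hunk 3: at line 2 remove [xnyr] add [xzj] -> 5 lines: ajhp enun xzj hqhxp nrtb
Hunk 4: at line 1 remove [xzj] add [wqc,ziwjy,upj] -> 7 lines: ajhp enun wqc ziwjy upj hqhxp nrtb
Hunk 5: at line 3 remove [ziwjy,upj] add [twg] -> 6 lines: ajhp enun wqc twg hqhxp nrtb

Answer: ajhp
enun
wqc
twg
hqhxp
nrtb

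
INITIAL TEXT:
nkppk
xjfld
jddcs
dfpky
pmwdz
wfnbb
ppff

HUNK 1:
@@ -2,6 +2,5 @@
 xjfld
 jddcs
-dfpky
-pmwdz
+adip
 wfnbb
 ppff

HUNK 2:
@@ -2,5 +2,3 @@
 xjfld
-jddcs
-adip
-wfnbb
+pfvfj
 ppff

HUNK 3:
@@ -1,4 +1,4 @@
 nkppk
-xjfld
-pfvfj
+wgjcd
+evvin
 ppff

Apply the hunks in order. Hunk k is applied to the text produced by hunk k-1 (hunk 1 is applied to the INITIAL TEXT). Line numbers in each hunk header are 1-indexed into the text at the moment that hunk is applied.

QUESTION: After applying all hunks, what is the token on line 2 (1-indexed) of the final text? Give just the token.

Answer: wgjcd

Derivation:
Hunk 1: at line 2 remove [dfpky,pmwdz] add [adip] -> 6 lines: nkppk xjfld jddcs adip wfnbb ppff
Hunk 2: at line 2 remove [jddcs,adip,wfnbb] add [pfvfj] -> 4 lines: nkppk xjfld pfvfj ppff
Hunk 3: at line 1 remove [xjfld,pfvfj] add [wgjcd,evvin] -> 4 lines: nkppk wgjcd evvin ppff
Final line 2: wgjcd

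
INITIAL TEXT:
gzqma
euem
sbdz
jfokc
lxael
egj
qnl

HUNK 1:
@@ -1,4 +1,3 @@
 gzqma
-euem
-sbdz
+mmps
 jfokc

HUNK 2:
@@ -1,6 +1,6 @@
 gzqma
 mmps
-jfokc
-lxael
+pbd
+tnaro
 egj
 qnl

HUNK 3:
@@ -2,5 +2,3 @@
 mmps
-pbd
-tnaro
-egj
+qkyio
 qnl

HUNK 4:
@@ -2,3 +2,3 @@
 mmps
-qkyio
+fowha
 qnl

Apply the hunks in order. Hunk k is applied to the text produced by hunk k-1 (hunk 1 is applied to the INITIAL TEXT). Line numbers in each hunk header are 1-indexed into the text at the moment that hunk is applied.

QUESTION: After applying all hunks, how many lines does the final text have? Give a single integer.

Answer: 4

Derivation:
Hunk 1: at line 1 remove [euem,sbdz] add [mmps] -> 6 lines: gzqma mmps jfokc lxael egj qnl
Hunk 2: at line 1 remove [jfokc,lxael] add [pbd,tnaro] -> 6 lines: gzqma mmps pbd tnaro egj qnl
Hunk 3: at line 2 remove [pbd,tnaro,egj] add [qkyio] -> 4 lines: gzqma mmps qkyio qnl
Hunk 4: at line 2 remove [qkyio] add [fowha] -> 4 lines: gzqma mmps fowha qnl
Final line count: 4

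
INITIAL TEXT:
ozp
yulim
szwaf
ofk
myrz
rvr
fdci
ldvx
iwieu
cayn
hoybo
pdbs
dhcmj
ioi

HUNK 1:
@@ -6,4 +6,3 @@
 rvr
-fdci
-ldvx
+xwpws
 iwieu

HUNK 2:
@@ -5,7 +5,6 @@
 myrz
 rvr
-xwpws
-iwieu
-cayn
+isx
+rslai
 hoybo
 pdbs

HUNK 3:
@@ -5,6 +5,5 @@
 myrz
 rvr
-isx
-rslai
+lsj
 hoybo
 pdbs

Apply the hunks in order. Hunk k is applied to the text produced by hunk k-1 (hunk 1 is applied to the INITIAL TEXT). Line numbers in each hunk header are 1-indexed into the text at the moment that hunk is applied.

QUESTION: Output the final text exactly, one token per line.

Hunk 1: at line 6 remove [fdci,ldvx] add [xwpws] -> 13 lines: ozp yulim szwaf ofk myrz rvr xwpws iwieu cayn hoybo pdbs dhcmj ioi
Hunk 2: at line 5 remove [xwpws,iwieu,cayn] add [isx,rslai] -> 12 lines: ozp yulim szwaf ofk myrz rvr isx rslai hoybo pdbs dhcmj ioi
Hunk 3: at line 5 remove [isx,rslai] add [lsj] -> 11 lines: ozp yulim szwaf ofk myrz rvr lsj hoybo pdbs dhcmj ioi

Answer: ozp
yulim
szwaf
ofk
myrz
rvr
lsj
hoybo
pdbs
dhcmj
ioi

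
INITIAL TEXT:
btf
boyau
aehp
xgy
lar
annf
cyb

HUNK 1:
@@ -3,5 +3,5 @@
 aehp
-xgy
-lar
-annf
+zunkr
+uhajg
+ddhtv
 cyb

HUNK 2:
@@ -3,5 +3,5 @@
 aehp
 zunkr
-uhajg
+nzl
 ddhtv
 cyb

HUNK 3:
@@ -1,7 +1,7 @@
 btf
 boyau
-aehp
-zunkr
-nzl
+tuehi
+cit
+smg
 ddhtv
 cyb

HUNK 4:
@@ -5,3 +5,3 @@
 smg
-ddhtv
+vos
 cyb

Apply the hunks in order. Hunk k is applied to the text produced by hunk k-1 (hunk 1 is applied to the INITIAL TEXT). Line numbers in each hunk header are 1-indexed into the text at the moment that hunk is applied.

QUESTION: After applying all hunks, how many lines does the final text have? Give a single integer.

Hunk 1: at line 3 remove [xgy,lar,annf] add [zunkr,uhajg,ddhtv] -> 7 lines: btf boyau aehp zunkr uhajg ddhtv cyb
Hunk 2: at line 3 remove [uhajg] add [nzl] -> 7 lines: btf boyau aehp zunkr nzl ddhtv cyb
Hunk 3: at line 1 remove [aehp,zunkr,nzl] add [tuehi,cit,smg] -> 7 lines: btf boyau tuehi cit smg ddhtv cyb
Hunk 4: at line 5 remove [ddhtv] add [vos] -> 7 lines: btf boyau tuehi cit smg vos cyb
Final line count: 7

Answer: 7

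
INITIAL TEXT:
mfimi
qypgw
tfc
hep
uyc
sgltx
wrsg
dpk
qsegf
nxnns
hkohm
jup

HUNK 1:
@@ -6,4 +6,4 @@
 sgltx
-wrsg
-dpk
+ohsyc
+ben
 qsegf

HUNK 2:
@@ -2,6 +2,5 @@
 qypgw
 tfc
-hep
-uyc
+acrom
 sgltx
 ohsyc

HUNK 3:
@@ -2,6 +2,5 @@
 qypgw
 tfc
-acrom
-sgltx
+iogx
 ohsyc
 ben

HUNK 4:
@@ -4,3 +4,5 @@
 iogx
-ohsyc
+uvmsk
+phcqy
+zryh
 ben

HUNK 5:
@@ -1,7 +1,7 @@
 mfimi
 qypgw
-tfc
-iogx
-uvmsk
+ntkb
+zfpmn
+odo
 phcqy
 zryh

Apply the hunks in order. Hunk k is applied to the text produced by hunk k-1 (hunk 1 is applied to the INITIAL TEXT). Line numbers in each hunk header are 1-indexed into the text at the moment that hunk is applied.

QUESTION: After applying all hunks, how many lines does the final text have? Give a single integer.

Hunk 1: at line 6 remove [wrsg,dpk] add [ohsyc,ben] -> 12 lines: mfimi qypgw tfc hep uyc sgltx ohsyc ben qsegf nxnns hkohm jup
Hunk 2: at line 2 remove [hep,uyc] add [acrom] -> 11 lines: mfimi qypgw tfc acrom sgltx ohsyc ben qsegf nxnns hkohm jup
Hunk 3: at line 2 remove [acrom,sgltx] add [iogx] -> 10 lines: mfimi qypgw tfc iogx ohsyc ben qsegf nxnns hkohm jup
Hunk 4: at line 4 remove [ohsyc] add [uvmsk,phcqy,zryh] -> 12 lines: mfimi qypgw tfc iogx uvmsk phcqy zryh ben qsegf nxnns hkohm jup
Hunk 5: at line 1 remove [tfc,iogx,uvmsk] add [ntkb,zfpmn,odo] -> 12 lines: mfimi qypgw ntkb zfpmn odo phcqy zryh ben qsegf nxnns hkohm jup
Final line count: 12

Answer: 12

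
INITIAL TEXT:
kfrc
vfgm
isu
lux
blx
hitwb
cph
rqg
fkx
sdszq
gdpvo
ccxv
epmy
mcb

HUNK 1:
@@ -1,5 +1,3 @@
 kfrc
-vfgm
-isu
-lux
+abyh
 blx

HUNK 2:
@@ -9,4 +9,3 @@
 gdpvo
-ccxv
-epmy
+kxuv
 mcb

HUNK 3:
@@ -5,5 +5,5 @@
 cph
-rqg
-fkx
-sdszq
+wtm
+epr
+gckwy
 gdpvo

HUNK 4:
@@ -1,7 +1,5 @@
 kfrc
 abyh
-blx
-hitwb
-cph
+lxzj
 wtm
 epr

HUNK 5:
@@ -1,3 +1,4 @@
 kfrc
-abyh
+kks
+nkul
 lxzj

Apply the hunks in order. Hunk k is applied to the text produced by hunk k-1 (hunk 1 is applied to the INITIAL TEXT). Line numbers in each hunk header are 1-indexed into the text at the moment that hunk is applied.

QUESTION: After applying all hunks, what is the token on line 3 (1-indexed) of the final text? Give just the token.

Hunk 1: at line 1 remove [vfgm,isu,lux] add [abyh] -> 12 lines: kfrc abyh blx hitwb cph rqg fkx sdszq gdpvo ccxv epmy mcb
Hunk 2: at line 9 remove [ccxv,epmy] add [kxuv] -> 11 lines: kfrc abyh blx hitwb cph rqg fkx sdszq gdpvo kxuv mcb
Hunk 3: at line 5 remove [rqg,fkx,sdszq] add [wtm,epr,gckwy] -> 11 lines: kfrc abyh blx hitwb cph wtm epr gckwy gdpvo kxuv mcb
Hunk 4: at line 1 remove [blx,hitwb,cph] add [lxzj] -> 9 lines: kfrc abyh lxzj wtm epr gckwy gdpvo kxuv mcb
Hunk 5: at line 1 remove [abyh] add [kks,nkul] -> 10 lines: kfrc kks nkul lxzj wtm epr gckwy gdpvo kxuv mcb
Final line 3: nkul

Answer: nkul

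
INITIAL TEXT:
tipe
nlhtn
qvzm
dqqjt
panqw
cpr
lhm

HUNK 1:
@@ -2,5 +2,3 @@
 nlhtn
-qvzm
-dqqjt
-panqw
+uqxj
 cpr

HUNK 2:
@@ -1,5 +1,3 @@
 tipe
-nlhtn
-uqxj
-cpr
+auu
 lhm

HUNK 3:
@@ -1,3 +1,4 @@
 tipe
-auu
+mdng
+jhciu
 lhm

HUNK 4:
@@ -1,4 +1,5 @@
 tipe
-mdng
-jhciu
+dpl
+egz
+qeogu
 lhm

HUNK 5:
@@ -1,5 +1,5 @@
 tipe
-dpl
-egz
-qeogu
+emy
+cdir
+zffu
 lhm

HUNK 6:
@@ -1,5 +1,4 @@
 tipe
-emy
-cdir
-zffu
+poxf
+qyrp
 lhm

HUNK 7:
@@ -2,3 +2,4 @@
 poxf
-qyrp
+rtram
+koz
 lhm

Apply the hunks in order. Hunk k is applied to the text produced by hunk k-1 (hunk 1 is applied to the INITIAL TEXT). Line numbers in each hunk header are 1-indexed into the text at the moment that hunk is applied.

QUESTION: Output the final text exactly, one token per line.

Hunk 1: at line 2 remove [qvzm,dqqjt,panqw] add [uqxj] -> 5 lines: tipe nlhtn uqxj cpr lhm
Hunk 2: at line 1 remove [nlhtn,uqxj,cpr] add [auu] -> 3 lines: tipe auu lhm
Hunk 3: at line 1 remove [auu] add [mdng,jhciu] -> 4 lines: tipe mdng jhciu lhm
Hunk 4: at line 1 remove [mdng,jhciu] add [dpl,egz,qeogu] -> 5 lines: tipe dpl egz qeogu lhm
Hunk 5: at line 1 remove [dpl,egz,qeogu] add [emy,cdir,zffu] -> 5 lines: tipe emy cdir zffu lhm
Hunk 6: at line 1 remove [emy,cdir,zffu] add [poxf,qyrp] -> 4 lines: tipe poxf qyrp lhm
Hunk 7: at line 2 remove [qyrp] add [rtram,koz] -> 5 lines: tipe poxf rtram koz lhm

Answer: tipe
poxf
rtram
koz
lhm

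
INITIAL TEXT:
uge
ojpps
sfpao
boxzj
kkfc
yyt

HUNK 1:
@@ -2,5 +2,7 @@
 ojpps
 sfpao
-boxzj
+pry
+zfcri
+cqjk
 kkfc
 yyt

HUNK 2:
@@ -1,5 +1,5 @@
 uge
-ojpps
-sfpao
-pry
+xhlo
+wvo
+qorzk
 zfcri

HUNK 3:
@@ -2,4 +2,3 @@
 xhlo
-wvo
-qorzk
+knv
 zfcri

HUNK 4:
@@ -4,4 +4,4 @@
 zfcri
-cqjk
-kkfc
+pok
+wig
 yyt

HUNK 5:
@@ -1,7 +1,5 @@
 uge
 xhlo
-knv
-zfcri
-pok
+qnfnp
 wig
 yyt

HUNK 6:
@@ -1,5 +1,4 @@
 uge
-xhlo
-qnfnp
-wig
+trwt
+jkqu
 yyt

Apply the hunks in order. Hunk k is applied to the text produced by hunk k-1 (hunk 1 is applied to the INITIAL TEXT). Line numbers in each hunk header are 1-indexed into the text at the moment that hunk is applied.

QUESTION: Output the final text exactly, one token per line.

Answer: uge
trwt
jkqu
yyt

Derivation:
Hunk 1: at line 2 remove [boxzj] add [pry,zfcri,cqjk] -> 8 lines: uge ojpps sfpao pry zfcri cqjk kkfc yyt
Hunk 2: at line 1 remove [ojpps,sfpao,pry] add [xhlo,wvo,qorzk] -> 8 lines: uge xhlo wvo qorzk zfcri cqjk kkfc yyt
Hunk 3: at line 2 remove [wvo,qorzk] add [knv] -> 7 lines: uge xhlo knv zfcri cqjk kkfc yyt
Hunk 4: at line 4 remove [cqjk,kkfc] add [pok,wig] -> 7 lines: uge xhlo knv zfcri pok wig yyt
Hunk 5: at line 1 remove [knv,zfcri,pok] add [qnfnp] -> 5 lines: uge xhlo qnfnp wig yyt
Hunk 6: at line 1 remove [xhlo,qnfnp,wig] add [trwt,jkqu] -> 4 lines: uge trwt jkqu yyt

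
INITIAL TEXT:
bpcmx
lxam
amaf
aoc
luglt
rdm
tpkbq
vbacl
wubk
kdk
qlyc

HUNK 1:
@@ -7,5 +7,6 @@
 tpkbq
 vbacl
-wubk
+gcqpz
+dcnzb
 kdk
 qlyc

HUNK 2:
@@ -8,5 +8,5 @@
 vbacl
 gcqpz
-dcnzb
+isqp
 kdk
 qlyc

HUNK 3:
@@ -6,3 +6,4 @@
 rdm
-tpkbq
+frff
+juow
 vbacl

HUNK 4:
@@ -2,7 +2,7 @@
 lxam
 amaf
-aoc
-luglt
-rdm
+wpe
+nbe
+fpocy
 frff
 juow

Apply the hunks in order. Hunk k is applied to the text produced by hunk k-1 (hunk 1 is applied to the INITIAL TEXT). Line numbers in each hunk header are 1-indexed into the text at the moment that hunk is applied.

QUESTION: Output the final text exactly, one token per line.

Answer: bpcmx
lxam
amaf
wpe
nbe
fpocy
frff
juow
vbacl
gcqpz
isqp
kdk
qlyc

Derivation:
Hunk 1: at line 7 remove [wubk] add [gcqpz,dcnzb] -> 12 lines: bpcmx lxam amaf aoc luglt rdm tpkbq vbacl gcqpz dcnzb kdk qlyc
Hunk 2: at line 8 remove [dcnzb] add [isqp] -> 12 lines: bpcmx lxam amaf aoc luglt rdm tpkbq vbacl gcqpz isqp kdk qlyc
Hunk 3: at line 6 remove [tpkbq] add [frff,juow] -> 13 lines: bpcmx lxam amaf aoc luglt rdm frff juow vbacl gcqpz isqp kdk qlyc
Hunk 4: at line 2 remove [aoc,luglt,rdm] add [wpe,nbe,fpocy] -> 13 lines: bpcmx lxam amaf wpe nbe fpocy frff juow vbacl gcqpz isqp kdk qlyc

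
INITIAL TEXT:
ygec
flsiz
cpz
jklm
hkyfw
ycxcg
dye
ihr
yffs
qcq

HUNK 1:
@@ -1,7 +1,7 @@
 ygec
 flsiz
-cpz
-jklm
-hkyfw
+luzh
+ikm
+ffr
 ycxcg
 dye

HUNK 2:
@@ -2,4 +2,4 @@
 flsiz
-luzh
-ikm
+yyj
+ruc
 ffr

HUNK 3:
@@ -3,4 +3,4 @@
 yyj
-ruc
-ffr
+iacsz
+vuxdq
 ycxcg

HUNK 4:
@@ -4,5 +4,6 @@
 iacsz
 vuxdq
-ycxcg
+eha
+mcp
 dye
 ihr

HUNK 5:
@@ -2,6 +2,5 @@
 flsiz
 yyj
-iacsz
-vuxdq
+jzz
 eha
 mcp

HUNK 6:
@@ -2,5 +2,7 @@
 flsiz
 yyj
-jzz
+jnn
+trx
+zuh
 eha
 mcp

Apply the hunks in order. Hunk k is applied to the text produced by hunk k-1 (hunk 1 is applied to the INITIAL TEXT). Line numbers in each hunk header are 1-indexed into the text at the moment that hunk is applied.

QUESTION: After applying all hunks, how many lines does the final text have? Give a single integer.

Answer: 12

Derivation:
Hunk 1: at line 1 remove [cpz,jklm,hkyfw] add [luzh,ikm,ffr] -> 10 lines: ygec flsiz luzh ikm ffr ycxcg dye ihr yffs qcq
Hunk 2: at line 2 remove [luzh,ikm] add [yyj,ruc] -> 10 lines: ygec flsiz yyj ruc ffr ycxcg dye ihr yffs qcq
Hunk 3: at line 3 remove [ruc,ffr] add [iacsz,vuxdq] -> 10 lines: ygec flsiz yyj iacsz vuxdq ycxcg dye ihr yffs qcq
Hunk 4: at line 4 remove [ycxcg] add [eha,mcp] -> 11 lines: ygec flsiz yyj iacsz vuxdq eha mcp dye ihr yffs qcq
Hunk 5: at line 2 remove [iacsz,vuxdq] add [jzz] -> 10 lines: ygec flsiz yyj jzz eha mcp dye ihr yffs qcq
Hunk 6: at line 2 remove [jzz] add [jnn,trx,zuh] -> 12 lines: ygec flsiz yyj jnn trx zuh eha mcp dye ihr yffs qcq
Final line count: 12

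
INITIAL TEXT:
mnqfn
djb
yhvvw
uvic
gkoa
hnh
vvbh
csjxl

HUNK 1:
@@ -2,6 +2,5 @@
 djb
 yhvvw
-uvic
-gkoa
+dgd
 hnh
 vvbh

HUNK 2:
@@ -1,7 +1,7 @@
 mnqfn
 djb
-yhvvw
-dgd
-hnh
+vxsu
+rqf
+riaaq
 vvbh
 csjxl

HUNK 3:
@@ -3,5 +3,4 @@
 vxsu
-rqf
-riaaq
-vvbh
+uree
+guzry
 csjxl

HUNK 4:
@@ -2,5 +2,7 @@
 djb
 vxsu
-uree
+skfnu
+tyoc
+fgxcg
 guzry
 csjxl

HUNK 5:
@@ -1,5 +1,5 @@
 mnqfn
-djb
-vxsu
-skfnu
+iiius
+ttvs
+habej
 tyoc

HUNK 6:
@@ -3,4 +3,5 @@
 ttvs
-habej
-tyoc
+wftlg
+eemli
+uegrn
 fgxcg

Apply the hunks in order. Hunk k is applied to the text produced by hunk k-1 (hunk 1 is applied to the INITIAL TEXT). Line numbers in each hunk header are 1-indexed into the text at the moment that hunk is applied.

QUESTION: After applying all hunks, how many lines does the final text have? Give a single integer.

Answer: 9

Derivation:
Hunk 1: at line 2 remove [uvic,gkoa] add [dgd] -> 7 lines: mnqfn djb yhvvw dgd hnh vvbh csjxl
Hunk 2: at line 1 remove [yhvvw,dgd,hnh] add [vxsu,rqf,riaaq] -> 7 lines: mnqfn djb vxsu rqf riaaq vvbh csjxl
Hunk 3: at line 3 remove [rqf,riaaq,vvbh] add [uree,guzry] -> 6 lines: mnqfn djb vxsu uree guzry csjxl
Hunk 4: at line 2 remove [uree] add [skfnu,tyoc,fgxcg] -> 8 lines: mnqfn djb vxsu skfnu tyoc fgxcg guzry csjxl
Hunk 5: at line 1 remove [djb,vxsu,skfnu] add [iiius,ttvs,habej] -> 8 lines: mnqfn iiius ttvs habej tyoc fgxcg guzry csjxl
Hunk 6: at line 3 remove [habej,tyoc] add [wftlg,eemli,uegrn] -> 9 lines: mnqfn iiius ttvs wftlg eemli uegrn fgxcg guzry csjxl
Final line count: 9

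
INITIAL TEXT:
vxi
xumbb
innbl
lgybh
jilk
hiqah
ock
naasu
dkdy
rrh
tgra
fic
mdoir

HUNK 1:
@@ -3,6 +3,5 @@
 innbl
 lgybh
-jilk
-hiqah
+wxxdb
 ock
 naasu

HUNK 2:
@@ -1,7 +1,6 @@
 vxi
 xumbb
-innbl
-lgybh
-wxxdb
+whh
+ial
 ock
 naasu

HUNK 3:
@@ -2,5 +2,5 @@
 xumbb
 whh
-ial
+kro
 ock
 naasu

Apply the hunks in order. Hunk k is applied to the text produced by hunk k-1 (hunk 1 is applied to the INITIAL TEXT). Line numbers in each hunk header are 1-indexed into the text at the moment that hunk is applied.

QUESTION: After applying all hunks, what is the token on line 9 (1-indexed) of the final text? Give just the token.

Hunk 1: at line 3 remove [jilk,hiqah] add [wxxdb] -> 12 lines: vxi xumbb innbl lgybh wxxdb ock naasu dkdy rrh tgra fic mdoir
Hunk 2: at line 1 remove [innbl,lgybh,wxxdb] add [whh,ial] -> 11 lines: vxi xumbb whh ial ock naasu dkdy rrh tgra fic mdoir
Hunk 3: at line 2 remove [ial] add [kro] -> 11 lines: vxi xumbb whh kro ock naasu dkdy rrh tgra fic mdoir
Final line 9: tgra

Answer: tgra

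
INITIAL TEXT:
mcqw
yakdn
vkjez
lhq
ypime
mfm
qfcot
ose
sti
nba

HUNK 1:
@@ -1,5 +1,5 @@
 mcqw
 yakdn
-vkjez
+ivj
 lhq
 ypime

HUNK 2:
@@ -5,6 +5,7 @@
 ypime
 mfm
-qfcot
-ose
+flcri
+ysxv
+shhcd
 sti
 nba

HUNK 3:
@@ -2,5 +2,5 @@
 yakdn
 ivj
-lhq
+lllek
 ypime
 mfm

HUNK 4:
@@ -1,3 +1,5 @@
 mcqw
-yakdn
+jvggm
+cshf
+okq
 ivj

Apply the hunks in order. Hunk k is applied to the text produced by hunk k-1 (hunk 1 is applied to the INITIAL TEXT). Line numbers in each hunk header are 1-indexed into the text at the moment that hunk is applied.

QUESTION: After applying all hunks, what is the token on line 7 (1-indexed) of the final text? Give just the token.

Answer: ypime

Derivation:
Hunk 1: at line 1 remove [vkjez] add [ivj] -> 10 lines: mcqw yakdn ivj lhq ypime mfm qfcot ose sti nba
Hunk 2: at line 5 remove [qfcot,ose] add [flcri,ysxv,shhcd] -> 11 lines: mcqw yakdn ivj lhq ypime mfm flcri ysxv shhcd sti nba
Hunk 3: at line 2 remove [lhq] add [lllek] -> 11 lines: mcqw yakdn ivj lllek ypime mfm flcri ysxv shhcd sti nba
Hunk 4: at line 1 remove [yakdn] add [jvggm,cshf,okq] -> 13 lines: mcqw jvggm cshf okq ivj lllek ypime mfm flcri ysxv shhcd sti nba
Final line 7: ypime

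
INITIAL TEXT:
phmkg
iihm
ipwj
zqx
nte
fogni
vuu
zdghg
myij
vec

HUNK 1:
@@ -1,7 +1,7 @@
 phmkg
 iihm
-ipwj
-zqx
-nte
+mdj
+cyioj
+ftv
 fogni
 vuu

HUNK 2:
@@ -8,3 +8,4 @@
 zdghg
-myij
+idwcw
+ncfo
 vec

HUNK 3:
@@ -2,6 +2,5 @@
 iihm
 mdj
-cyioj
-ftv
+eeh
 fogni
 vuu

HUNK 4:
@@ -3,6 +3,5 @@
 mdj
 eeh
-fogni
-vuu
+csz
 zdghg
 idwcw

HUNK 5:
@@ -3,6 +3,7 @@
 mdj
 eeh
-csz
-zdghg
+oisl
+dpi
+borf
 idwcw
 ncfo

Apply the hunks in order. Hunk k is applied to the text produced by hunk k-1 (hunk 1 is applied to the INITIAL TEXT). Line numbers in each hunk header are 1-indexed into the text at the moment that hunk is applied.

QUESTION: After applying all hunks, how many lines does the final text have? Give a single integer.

Answer: 10

Derivation:
Hunk 1: at line 1 remove [ipwj,zqx,nte] add [mdj,cyioj,ftv] -> 10 lines: phmkg iihm mdj cyioj ftv fogni vuu zdghg myij vec
Hunk 2: at line 8 remove [myij] add [idwcw,ncfo] -> 11 lines: phmkg iihm mdj cyioj ftv fogni vuu zdghg idwcw ncfo vec
Hunk 3: at line 2 remove [cyioj,ftv] add [eeh] -> 10 lines: phmkg iihm mdj eeh fogni vuu zdghg idwcw ncfo vec
Hunk 4: at line 3 remove [fogni,vuu] add [csz] -> 9 lines: phmkg iihm mdj eeh csz zdghg idwcw ncfo vec
Hunk 5: at line 3 remove [csz,zdghg] add [oisl,dpi,borf] -> 10 lines: phmkg iihm mdj eeh oisl dpi borf idwcw ncfo vec
Final line count: 10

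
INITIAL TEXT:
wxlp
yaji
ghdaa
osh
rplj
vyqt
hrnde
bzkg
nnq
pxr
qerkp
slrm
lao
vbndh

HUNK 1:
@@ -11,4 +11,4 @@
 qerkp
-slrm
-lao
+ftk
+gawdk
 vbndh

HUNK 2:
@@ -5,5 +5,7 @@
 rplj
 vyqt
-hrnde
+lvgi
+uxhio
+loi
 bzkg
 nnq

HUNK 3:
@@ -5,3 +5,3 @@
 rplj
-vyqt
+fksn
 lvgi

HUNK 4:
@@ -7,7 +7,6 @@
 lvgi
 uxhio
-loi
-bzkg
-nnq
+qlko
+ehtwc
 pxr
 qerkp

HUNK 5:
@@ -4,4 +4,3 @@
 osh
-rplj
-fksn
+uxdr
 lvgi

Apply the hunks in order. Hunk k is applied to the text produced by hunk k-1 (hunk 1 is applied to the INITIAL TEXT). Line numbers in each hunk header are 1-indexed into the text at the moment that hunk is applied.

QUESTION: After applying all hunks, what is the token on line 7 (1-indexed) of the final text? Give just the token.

Hunk 1: at line 11 remove [slrm,lao] add [ftk,gawdk] -> 14 lines: wxlp yaji ghdaa osh rplj vyqt hrnde bzkg nnq pxr qerkp ftk gawdk vbndh
Hunk 2: at line 5 remove [hrnde] add [lvgi,uxhio,loi] -> 16 lines: wxlp yaji ghdaa osh rplj vyqt lvgi uxhio loi bzkg nnq pxr qerkp ftk gawdk vbndh
Hunk 3: at line 5 remove [vyqt] add [fksn] -> 16 lines: wxlp yaji ghdaa osh rplj fksn lvgi uxhio loi bzkg nnq pxr qerkp ftk gawdk vbndh
Hunk 4: at line 7 remove [loi,bzkg,nnq] add [qlko,ehtwc] -> 15 lines: wxlp yaji ghdaa osh rplj fksn lvgi uxhio qlko ehtwc pxr qerkp ftk gawdk vbndh
Hunk 5: at line 4 remove [rplj,fksn] add [uxdr] -> 14 lines: wxlp yaji ghdaa osh uxdr lvgi uxhio qlko ehtwc pxr qerkp ftk gawdk vbndh
Final line 7: uxhio

Answer: uxhio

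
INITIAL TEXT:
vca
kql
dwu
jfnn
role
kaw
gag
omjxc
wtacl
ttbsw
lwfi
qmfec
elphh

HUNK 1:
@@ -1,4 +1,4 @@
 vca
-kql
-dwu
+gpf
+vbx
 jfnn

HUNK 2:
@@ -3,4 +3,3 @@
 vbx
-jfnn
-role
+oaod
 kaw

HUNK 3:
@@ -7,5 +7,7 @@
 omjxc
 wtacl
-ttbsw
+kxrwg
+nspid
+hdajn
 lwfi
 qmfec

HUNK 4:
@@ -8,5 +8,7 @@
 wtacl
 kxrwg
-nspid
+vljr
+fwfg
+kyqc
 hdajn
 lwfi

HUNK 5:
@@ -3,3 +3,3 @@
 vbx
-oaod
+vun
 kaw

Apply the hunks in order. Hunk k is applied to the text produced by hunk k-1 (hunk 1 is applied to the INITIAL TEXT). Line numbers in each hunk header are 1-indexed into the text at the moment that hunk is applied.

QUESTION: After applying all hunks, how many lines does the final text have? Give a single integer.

Answer: 16

Derivation:
Hunk 1: at line 1 remove [kql,dwu] add [gpf,vbx] -> 13 lines: vca gpf vbx jfnn role kaw gag omjxc wtacl ttbsw lwfi qmfec elphh
Hunk 2: at line 3 remove [jfnn,role] add [oaod] -> 12 lines: vca gpf vbx oaod kaw gag omjxc wtacl ttbsw lwfi qmfec elphh
Hunk 3: at line 7 remove [ttbsw] add [kxrwg,nspid,hdajn] -> 14 lines: vca gpf vbx oaod kaw gag omjxc wtacl kxrwg nspid hdajn lwfi qmfec elphh
Hunk 4: at line 8 remove [nspid] add [vljr,fwfg,kyqc] -> 16 lines: vca gpf vbx oaod kaw gag omjxc wtacl kxrwg vljr fwfg kyqc hdajn lwfi qmfec elphh
Hunk 5: at line 3 remove [oaod] add [vun] -> 16 lines: vca gpf vbx vun kaw gag omjxc wtacl kxrwg vljr fwfg kyqc hdajn lwfi qmfec elphh
Final line count: 16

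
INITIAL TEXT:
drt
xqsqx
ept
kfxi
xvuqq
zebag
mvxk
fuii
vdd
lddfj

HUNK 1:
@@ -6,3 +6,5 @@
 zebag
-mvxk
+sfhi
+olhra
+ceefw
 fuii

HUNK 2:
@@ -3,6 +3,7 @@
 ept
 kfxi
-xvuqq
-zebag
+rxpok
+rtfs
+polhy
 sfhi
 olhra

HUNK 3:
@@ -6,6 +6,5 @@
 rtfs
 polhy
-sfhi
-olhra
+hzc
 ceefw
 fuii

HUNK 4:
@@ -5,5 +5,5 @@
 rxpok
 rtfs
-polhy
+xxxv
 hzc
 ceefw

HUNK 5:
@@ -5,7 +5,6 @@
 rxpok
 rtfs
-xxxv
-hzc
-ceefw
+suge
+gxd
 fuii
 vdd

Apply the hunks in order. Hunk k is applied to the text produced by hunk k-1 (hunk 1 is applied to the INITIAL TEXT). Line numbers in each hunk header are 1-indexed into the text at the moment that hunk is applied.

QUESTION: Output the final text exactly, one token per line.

Answer: drt
xqsqx
ept
kfxi
rxpok
rtfs
suge
gxd
fuii
vdd
lddfj

Derivation:
Hunk 1: at line 6 remove [mvxk] add [sfhi,olhra,ceefw] -> 12 lines: drt xqsqx ept kfxi xvuqq zebag sfhi olhra ceefw fuii vdd lddfj
Hunk 2: at line 3 remove [xvuqq,zebag] add [rxpok,rtfs,polhy] -> 13 lines: drt xqsqx ept kfxi rxpok rtfs polhy sfhi olhra ceefw fuii vdd lddfj
Hunk 3: at line 6 remove [sfhi,olhra] add [hzc] -> 12 lines: drt xqsqx ept kfxi rxpok rtfs polhy hzc ceefw fuii vdd lddfj
Hunk 4: at line 5 remove [polhy] add [xxxv] -> 12 lines: drt xqsqx ept kfxi rxpok rtfs xxxv hzc ceefw fuii vdd lddfj
Hunk 5: at line 5 remove [xxxv,hzc,ceefw] add [suge,gxd] -> 11 lines: drt xqsqx ept kfxi rxpok rtfs suge gxd fuii vdd lddfj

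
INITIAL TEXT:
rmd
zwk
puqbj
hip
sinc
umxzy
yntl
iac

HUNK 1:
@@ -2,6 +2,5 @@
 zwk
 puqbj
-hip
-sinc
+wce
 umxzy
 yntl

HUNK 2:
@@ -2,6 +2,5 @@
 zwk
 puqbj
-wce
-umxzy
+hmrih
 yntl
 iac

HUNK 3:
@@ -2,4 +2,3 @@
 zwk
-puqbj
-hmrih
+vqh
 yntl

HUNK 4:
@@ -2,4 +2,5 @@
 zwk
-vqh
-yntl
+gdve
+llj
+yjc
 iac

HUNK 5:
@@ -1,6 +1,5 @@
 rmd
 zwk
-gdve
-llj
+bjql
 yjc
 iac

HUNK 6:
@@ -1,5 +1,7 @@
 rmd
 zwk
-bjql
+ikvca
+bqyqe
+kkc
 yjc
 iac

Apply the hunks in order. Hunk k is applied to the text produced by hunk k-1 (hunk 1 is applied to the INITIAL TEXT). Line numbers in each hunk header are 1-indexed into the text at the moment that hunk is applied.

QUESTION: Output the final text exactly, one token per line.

Hunk 1: at line 2 remove [hip,sinc] add [wce] -> 7 lines: rmd zwk puqbj wce umxzy yntl iac
Hunk 2: at line 2 remove [wce,umxzy] add [hmrih] -> 6 lines: rmd zwk puqbj hmrih yntl iac
Hunk 3: at line 2 remove [puqbj,hmrih] add [vqh] -> 5 lines: rmd zwk vqh yntl iac
Hunk 4: at line 2 remove [vqh,yntl] add [gdve,llj,yjc] -> 6 lines: rmd zwk gdve llj yjc iac
Hunk 5: at line 1 remove [gdve,llj] add [bjql] -> 5 lines: rmd zwk bjql yjc iac
Hunk 6: at line 1 remove [bjql] add [ikvca,bqyqe,kkc] -> 7 lines: rmd zwk ikvca bqyqe kkc yjc iac

Answer: rmd
zwk
ikvca
bqyqe
kkc
yjc
iac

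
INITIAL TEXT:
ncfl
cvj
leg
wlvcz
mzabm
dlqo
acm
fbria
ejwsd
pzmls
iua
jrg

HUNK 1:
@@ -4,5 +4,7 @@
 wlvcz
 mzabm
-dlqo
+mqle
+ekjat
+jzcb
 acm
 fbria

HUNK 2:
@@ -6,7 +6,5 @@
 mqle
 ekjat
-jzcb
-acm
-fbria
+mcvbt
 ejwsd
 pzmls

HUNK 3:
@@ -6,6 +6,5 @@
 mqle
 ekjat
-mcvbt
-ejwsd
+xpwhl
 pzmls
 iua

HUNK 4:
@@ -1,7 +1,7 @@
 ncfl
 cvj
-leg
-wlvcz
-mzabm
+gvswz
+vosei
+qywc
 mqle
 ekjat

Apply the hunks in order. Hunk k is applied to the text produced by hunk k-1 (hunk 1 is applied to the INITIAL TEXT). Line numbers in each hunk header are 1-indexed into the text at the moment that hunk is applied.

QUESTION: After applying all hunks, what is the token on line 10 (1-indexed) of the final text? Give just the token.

Hunk 1: at line 4 remove [dlqo] add [mqle,ekjat,jzcb] -> 14 lines: ncfl cvj leg wlvcz mzabm mqle ekjat jzcb acm fbria ejwsd pzmls iua jrg
Hunk 2: at line 6 remove [jzcb,acm,fbria] add [mcvbt] -> 12 lines: ncfl cvj leg wlvcz mzabm mqle ekjat mcvbt ejwsd pzmls iua jrg
Hunk 3: at line 6 remove [mcvbt,ejwsd] add [xpwhl] -> 11 lines: ncfl cvj leg wlvcz mzabm mqle ekjat xpwhl pzmls iua jrg
Hunk 4: at line 1 remove [leg,wlvcz,mzabm] add [gvswz,vosei,qywc] -> 11 lines: ncfl cvj gvswz vosei qywc mqle ekjat xpwhl pzmls iua jrg
Final line 10: iua

Answer: iua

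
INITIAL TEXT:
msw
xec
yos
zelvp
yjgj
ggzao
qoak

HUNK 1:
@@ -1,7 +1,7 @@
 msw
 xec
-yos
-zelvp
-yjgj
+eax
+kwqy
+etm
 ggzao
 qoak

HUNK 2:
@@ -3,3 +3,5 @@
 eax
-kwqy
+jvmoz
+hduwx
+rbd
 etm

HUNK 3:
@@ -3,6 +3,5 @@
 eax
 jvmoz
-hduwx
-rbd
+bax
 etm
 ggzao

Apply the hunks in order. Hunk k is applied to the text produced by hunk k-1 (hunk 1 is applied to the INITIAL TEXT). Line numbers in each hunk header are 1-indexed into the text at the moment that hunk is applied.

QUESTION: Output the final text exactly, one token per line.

Hunk 1: at line 1 remove [yos,zelvp,yjgj] add [eax,kwqy,etm] -> 7 lines: msw xec eax kwqy etm ggzao qoak
Hunk 2: at line 3 remove [kwqy] add [jvmoz,hduwx,rbd] -> 9 lines: msw xec eax jvmoz hduwx rbd etm ggzao qoak
Hunk 3: at line 3 remove [hduwx,rbd] add [bax] -> 8 lines: msw xec eax jvmoz bax etm ggzao qoak

Answer: msw
xec
eax
jvmoz
bax
etm
ggzao
qoak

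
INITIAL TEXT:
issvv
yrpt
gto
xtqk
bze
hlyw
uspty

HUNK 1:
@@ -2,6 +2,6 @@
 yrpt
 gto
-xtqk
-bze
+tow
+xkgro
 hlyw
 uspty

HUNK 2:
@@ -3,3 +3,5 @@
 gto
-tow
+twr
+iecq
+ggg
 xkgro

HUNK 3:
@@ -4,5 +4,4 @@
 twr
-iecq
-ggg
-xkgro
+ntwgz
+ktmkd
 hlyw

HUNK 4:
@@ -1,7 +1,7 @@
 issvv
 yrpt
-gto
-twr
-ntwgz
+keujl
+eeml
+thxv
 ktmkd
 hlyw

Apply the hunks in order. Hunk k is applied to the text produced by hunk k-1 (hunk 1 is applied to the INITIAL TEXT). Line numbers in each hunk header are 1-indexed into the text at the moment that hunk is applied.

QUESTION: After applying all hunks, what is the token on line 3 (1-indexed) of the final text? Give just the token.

Hunk 1: at line 2 remove [xtqk,bze] add [tow,xkgro] -> 7 lines: issvv yrpt gto tow xkgro hlyw uspty
Hunk 2: at line 3 remove [tow] add [twr,iecq,ggg] -> 9 lines: issvv yrpt gto twr iecq ggg xkgro hlyw uspty
Hunk 3: at line 4 remove [iecq,ggg,xkgro] add [ntwgz,ktmkd] -> 8 lines: issvv yrpt gto twr ntwgz ktmkd hlyw uspty
Hunk 4: at line 1 remove [gto,twr,ntwgz] add [keujl,eeml,thxv] -> 8 lines: issvv yrpt keujl eeml thxv ktmkd hlyw uspty
Final line 3: keujl

Answer: keujl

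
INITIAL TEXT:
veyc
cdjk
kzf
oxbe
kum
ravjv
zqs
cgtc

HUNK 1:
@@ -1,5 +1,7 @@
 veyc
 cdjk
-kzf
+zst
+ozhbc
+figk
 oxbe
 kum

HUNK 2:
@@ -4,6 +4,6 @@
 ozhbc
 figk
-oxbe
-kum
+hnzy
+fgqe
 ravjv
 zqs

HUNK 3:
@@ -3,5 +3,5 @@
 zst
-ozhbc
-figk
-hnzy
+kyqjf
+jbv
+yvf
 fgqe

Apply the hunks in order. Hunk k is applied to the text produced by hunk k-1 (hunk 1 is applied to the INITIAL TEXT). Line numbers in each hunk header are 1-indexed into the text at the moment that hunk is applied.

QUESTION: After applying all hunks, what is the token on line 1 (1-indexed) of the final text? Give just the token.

Hunk 1: at line 1 remove [kzf] add [zst,ozhbc,figk] -> 10 lines: veyc cdjk zst ozhbc figk oxbe kum ravjv zqs cgtc
Hunk 2: at line 4 remove [oxbe,kum] add [hnzy,fgqe] -> 10 lines: veyc cdjk zst ozhbc figk hnzy fgqe ravjv zqs cgtc
Hunk 3: at line 3 remove [ozhbc,figk,hnzy] add [kyqjf,jbv,yvf] -> 10 lines: veyc cdjk zst kyqjf jbv yvf fgqe ravjv zqs cgtc
Final line 1: veyc

Answer: veyc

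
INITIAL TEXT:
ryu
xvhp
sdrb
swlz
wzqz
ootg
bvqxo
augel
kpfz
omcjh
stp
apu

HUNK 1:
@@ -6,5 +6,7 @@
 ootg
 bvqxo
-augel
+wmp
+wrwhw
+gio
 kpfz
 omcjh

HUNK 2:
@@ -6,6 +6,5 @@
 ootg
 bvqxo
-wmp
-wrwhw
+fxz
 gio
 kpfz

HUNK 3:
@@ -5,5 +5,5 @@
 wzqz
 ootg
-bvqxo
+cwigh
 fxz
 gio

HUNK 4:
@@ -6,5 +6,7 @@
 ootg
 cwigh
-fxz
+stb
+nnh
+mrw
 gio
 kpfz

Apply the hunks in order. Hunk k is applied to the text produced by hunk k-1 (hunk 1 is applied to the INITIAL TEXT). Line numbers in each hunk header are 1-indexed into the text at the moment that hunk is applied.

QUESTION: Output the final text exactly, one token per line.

Hunk 1: at line 6 remove [augel] add [wmp,wrwhw,gio] -> 14 lines: ryu xvhp sdrb swlz wzqz ootg bvqxo wmp wrwhw gio kpfz omcjh stp apu
Hunk 2: at line 6 remove [wmp,wrwhw] add [fxz] -> 13 lines: ryu xvhp sdrb swlz wzqz ootg bvqxo fxz gio kpfz omcjh stp apu
Hunk 3: at line 5 remove [bvqxo] add [cwigh] -> 13 lines: ryu xvhp sdrb swlz wzqz ootg cwigh fxz gio kpfz omcjh stp apu
Hunk 4: at line 6 remove [fxz] add [stb,nnh,mrw] -> 15 lines: ryu xvhp sdrb swlz wzqz ootg cwigh stb nnh mrw gio kpfz omcjh stp apu

Answer: ryu
xvhp
sdrb
swlz
wzqz
ootg
cwigh
stb
nnh
mrw
gio
kpfz
omcjh
stp
apu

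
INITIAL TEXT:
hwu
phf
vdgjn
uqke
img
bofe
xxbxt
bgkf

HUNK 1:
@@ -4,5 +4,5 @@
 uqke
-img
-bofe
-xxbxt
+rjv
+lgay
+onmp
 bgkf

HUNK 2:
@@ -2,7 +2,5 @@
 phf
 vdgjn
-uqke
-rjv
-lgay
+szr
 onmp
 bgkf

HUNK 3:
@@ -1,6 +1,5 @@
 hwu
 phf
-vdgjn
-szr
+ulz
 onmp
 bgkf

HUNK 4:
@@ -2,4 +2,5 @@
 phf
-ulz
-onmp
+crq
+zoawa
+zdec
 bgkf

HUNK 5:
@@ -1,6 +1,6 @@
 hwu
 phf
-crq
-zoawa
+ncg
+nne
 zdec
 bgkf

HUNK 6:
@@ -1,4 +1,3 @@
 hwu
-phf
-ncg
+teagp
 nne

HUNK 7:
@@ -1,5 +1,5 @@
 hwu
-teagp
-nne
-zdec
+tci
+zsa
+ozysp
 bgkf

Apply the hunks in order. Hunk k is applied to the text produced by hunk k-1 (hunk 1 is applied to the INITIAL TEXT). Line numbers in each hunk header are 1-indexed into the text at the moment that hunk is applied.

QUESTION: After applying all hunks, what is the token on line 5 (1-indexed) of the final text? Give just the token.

Answer: bgkf

Derivation:
Hunk 1: at line 4 remove [img,bofe,xxbxt] add [rjv,lgay,onmp] -> 8 lines: hwu phf vdgjn uqke rjv lgay onmp bgkf
Hunk 2: at line 2 remove [uqke,rjv,lgay] add [szr] -> 6 lines: hwu phf vdgjn szr onmp bgkf
Hunk 3: at line 1 remove [vdgjn,szr] add [ulz] -> 5 lines: hwu phf ulz onmp bgkf
Hunk 4: at line 2 remove [ulz,onmp] add [crq,zoawa,zdec] -> 6 lines: hwu phf crq zoawa zdec bgkf
Hunk 5: at line 1 remove [crq,zoawa] add [ncg,nne] -> 6 lines: hwu phf ncg nne zdec bgkf
Hunk 6: at line 1 remove [phf,ncg] add [teagp] -> 5 lines: hwu teagp nne zdec bgkf
Hunk 7: at line 1 remove [teagp,nne,zdec] add [tci,zsa,ozysp] -> 5 lines: hwu tci zsa ozysp bgkf
Final line 5: bgkf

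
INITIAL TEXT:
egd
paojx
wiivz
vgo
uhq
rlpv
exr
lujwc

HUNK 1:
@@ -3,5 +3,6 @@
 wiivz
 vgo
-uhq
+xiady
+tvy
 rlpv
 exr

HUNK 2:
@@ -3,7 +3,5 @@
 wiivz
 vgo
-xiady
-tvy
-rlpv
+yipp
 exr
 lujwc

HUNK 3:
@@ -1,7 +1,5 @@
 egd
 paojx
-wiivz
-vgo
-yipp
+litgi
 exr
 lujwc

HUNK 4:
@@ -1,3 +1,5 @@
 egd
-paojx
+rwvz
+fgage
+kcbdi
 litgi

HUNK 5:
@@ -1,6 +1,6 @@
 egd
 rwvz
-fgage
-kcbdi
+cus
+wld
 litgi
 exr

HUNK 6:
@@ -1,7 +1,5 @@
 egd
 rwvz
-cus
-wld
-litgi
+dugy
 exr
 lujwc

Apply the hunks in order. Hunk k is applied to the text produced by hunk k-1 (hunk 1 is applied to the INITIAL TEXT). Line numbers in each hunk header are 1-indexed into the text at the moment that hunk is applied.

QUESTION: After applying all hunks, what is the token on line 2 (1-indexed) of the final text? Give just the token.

Answer: rwvz

Derivation:
Hunk 1: at line 3 remove [uhq] add [xiady,tvy] -> 9 lines: egd paojx wiivz vgo xiady tvy rlpv exr lujwc
Hunk 2: at line 3 remove [xiady,tvy,rlpv] add [yipp] -> 7 lines: egd paojx wiivz vgo yipp exr lujwc
Hunk 3: at line 1 remove [wiivz,vgo,yipp] add [litgi] -> 5 lines: egd paojx litgi exr lujwc
Hunk 4: at line 1 remove [paojx] add [rwvz,fgage,kcbdi] -> 7 lines: egd rwvz fgage kcbdi litgi exr lujwc
Hunk 5: at line 1 remove [fgage,kcbdi] add [cus,wld] -> 7 lines: egd rwvz cus wld litgi exr lujwc
Hunk 6: at line 1 remove [cus,wld,litgi] add [dugy] -> 5 lines: egd rwvz dugy exr lujwc
Final line 2: rwvz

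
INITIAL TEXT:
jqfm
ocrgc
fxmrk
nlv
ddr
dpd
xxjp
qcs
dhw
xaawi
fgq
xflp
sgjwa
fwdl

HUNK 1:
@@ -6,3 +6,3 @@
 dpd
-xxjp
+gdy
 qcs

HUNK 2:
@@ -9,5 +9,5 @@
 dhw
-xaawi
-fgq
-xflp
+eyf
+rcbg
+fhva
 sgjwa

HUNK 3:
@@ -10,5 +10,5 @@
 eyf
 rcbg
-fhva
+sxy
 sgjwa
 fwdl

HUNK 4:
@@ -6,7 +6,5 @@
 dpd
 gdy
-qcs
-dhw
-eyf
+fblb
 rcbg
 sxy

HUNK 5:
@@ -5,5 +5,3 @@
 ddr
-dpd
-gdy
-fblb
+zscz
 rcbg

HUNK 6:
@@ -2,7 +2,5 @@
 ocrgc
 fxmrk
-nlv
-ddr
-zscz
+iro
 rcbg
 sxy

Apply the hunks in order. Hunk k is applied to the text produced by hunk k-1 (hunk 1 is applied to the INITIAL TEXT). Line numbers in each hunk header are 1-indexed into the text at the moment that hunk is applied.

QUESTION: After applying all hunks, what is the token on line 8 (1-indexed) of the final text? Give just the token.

Hunk 1: at line 6 remove [xxjp] add [gdy] -> 14 lines: jqfm ocrgc fxmrk nlv ddr dpd gdy qcs dhw xaawi fgq xflp sgjwa fwdl
Hunk 2: at line 9 remove [xaawi,fgq,xflp] add [eyf,rcbg,fhva] -> 14 lines: jqfm ocrgc fxmrk nlv ddr dpd gdy qcs dhw eyf rcbg fhva sgjwa fwdl
Hunk 3: at line 10 remove [fhva] add [sxy] -> 14 lines: jqfm ocrgc fxmrk nlv ddr dpd gdy qcs dhw eyf rcbg sxy sgjwa fwdl
Hunk 4: at line 6 remove [qcs,dhw,eyf] add [fblb] -> 12 lines: jqfm ocrgc fxmrk nlv ddr dpd gdy fblb rcbg sxy sgjwa fwdl
Hunk 5: at line 5 remove [dpd,gdy,fblb] add [zscz] -> 10 lines: jqfm ocrgc fxmrk nlv ddr zscz rcbg sxy sgjwa fwdl
Hunk 6: at line 2 remove [nlv,ddr,zscz] add [iro] -> 8 lines: jqfm ocrgc fxmrk iro rcbg sxy sgjwa fwdl
Final line 8: fwdl

Answer: fwdl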